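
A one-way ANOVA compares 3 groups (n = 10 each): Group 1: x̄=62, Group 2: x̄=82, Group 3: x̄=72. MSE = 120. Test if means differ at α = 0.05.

Grand mean = 72.0. SS_between = 2000.0, MS_between = 1000.0. F = 8.333, F_crit ≈ 3.354. Reject H₀.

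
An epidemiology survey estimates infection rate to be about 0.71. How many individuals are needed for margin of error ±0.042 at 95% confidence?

n = z²p(1-p)/E² = 1.96²×0.71×0.29/0.042² = 448.4 → n = 449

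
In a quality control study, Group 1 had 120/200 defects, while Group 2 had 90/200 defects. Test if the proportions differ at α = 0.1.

p̂₁ = 0.6, p̂₂ = 0.45, pooled p̂ = 0.525. z = 3.004. Critical: ±1.645. Reject H₀.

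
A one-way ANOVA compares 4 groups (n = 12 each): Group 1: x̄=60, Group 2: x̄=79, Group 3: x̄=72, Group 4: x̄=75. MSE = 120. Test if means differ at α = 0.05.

Grand mean = 71.5. SS_between = 2412.0, MS_between = 804.0. F = 6.7, F_crit ≈ 2.816. Reject H₀.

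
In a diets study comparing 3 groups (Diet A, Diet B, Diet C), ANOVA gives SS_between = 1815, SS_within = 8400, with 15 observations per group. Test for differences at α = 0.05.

df_between = 2, df_within = 42. F = MS_between/MS_within = 907.5/200.0 = 4.537. F_crit ≈ 3.22. Reject H₀. At least one mean differs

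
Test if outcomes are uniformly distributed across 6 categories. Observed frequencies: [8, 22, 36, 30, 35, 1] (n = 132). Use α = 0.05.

Expected = 22 each. χ² = Σ(O-E)²/E = 48.455. df = 5, critical value = 11.07. Reject H₀.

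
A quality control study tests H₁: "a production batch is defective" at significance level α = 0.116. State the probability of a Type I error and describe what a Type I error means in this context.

P(Type I error) = α = 0.116. A Type I error is rejecting H₀ when H₀ is actually true (false positive) — here, concluding that a production batch is defective when in fact this is not the case. Consequence: scrapping a good batch — wasted material and cost for no reason.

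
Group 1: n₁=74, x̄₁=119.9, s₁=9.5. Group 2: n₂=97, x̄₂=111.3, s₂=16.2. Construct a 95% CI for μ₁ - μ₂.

Difference = 8.6. SE = √(9.5²/74 + 16.2²/97) = 1.981. CI = (4.72, 12.48)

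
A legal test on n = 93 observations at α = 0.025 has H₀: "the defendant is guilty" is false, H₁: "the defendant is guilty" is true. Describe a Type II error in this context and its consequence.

Type II error: failing to reject H₀ when it is false — concluding that the defendant is guilty is not supported when in fact it is. Consequence: acquitting a guilty person.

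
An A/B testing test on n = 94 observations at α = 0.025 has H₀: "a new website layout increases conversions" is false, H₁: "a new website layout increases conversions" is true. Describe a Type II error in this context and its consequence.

Type II error: failing to reject H₀ when it is false — concluding that a new website layout increases conversions is not supported when in fact it is. Consequence: discarding a layout that would have improved conversions — lost revenue.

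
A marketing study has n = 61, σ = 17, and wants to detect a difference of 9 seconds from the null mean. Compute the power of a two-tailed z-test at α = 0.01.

SE = σ/√n = 17/√61 = 2.177. Non-centrality λ = d/SE = 9/2.177 = 4.135. Power ≈ Φ(λ - z_{α/2}) = Φ(4.135 - 2.576) = Φ(1.559) = 0.94.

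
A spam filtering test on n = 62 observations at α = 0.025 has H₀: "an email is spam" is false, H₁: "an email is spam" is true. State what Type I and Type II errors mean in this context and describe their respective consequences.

Type I (false positive): concluding that an email is spam when it is not — a legitimate email is sent to the spam folder and the user misses it. Type II (false negative): failing to conclude that an email is spam when it is — a spam email lands in the inbox. Which is costlier depends on domain priorities and is a judgement call rather than a statistical fact.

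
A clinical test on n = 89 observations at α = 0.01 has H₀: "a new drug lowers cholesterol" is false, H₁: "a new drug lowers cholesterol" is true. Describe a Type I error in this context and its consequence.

Type I error: rejecting H₀ when it is true — concluding that a new drug lowers cholesterol when in fact it is not. Consequence: approving an ineffective drug — patients take a useless medication and may skip effective alternatives.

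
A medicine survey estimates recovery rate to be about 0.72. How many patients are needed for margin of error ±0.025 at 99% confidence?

n = z²p(1-p)/E² = 2.576²×0.72×0.28/0.025² = 2140.4 → n = 2141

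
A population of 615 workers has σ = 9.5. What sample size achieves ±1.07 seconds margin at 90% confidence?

Without FPC: n₀ = (1.645×9.5/1.07)² = 213.31. With FPC: n = n₀N/(n₀+N-1) = 158.6 → n = 159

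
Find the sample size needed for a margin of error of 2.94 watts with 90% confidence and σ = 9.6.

n = (z*σ/E)² = (1.645×9.6/2.94)² = 28.9 → n = 29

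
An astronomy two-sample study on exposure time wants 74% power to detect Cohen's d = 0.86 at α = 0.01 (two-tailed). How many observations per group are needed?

z_{α/2} = 2.576, z_β = Φ⁻¹(0.74) = 0.643. For large effect (d = 0.86): n per group = 2(z_{α/2} + z_β)²/d² = 2(2.576 + 0.643)²/0.86² = 28.02 → 29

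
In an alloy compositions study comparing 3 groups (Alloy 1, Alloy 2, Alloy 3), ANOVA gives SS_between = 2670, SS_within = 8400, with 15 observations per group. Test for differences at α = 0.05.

df_between = 2, df_within = 42. F = MS_between/MS_within = 1335.0/200.0 = 6.675. F_crit ≈ 3.22. Reject H₀. At least one mean differs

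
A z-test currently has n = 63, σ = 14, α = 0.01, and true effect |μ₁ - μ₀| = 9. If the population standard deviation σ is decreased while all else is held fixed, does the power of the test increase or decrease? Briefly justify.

Power increases: a smaller σ shrinks the standard error σ/√n, moving the sampling distribution under H₁ further from the critical value.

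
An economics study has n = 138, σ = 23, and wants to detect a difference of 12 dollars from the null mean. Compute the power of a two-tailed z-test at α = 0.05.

SE = σ/√n = 23/√138 = 1.958. Non-centrality λ = d/SE = 12/1.958 = 6.129. Power ≈ Φ(λ - z_{α/2}) = Φ(6.129 - 1.96) = Φ(4.169) = 1.0.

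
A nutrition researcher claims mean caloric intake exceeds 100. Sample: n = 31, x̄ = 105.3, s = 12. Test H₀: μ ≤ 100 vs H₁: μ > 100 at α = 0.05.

t = (105.3 - 100)/(12/√31) = 2.459, df = 30. Critical t = 1.697. Reject H₀.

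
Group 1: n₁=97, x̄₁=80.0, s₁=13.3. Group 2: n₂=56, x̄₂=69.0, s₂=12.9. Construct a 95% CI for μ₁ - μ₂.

Difference = 11.0. SE = √(13.3²/97 + 12.9²/56) = 2.19. CI = (6.71, 15.29)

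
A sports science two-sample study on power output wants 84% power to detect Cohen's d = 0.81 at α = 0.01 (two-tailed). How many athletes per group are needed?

z_{α/2} = 2.576, z_β = Φ⁻¹(0.84) = 0.994. For large effect (d = 0.81): n per group = 2(z_{α/2} + z_β)²/d² = 2(2.576 + 0.994)²/0.81² = 38.9 → 39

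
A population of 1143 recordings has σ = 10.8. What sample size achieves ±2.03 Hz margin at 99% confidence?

Without FPC: n₀ = (2.576×10.8/2.03)² = 187.822. With FPC: n = n₀N/(n₀+N-1) = 161.4 → n = 162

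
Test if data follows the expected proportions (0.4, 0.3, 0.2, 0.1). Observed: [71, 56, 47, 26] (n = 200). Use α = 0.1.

Expected: [80.0, 60.0, 40.0, 20.0]. χ² = 4.304. df = 3, critical = 6.251. Fail to reject H₀.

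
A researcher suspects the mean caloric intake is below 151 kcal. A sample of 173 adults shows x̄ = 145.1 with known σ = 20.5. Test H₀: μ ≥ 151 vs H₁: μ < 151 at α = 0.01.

z = -3.785. Critical value: -2.33. Reject H₀.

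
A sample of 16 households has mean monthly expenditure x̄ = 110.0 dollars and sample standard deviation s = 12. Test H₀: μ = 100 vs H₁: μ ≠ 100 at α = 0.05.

t = (x̄ - μ₀)/(s/√n) = (110.0 - 100)/(12/√16) = 3.333. df = 15, critical t = ±2.131. Reject H₀.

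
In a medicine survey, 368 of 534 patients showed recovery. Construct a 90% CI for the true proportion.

p̂ = 0.689. CI = p̂ ± z*√(p̂(1-p̂)/n) = (0.656, 0.722)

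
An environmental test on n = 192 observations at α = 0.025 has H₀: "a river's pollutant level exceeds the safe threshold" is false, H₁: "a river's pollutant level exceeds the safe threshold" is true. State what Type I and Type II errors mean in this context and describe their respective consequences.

Type I (false positive): concluding that a river's pollutant level exceeds the safe threshold when it is not — shutting down a compliant factory unnecessarily. Type II (false negative): failing to conclude that a river's pollutant level exceeds the safe threshold when it is — allowing unsafe pollution to continue. Which is costlier depends on domain priorities and is a judgement call rather than a statistical fact.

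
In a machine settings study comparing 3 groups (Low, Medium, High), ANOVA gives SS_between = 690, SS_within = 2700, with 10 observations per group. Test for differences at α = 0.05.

df_between = 2, df_within = 27. F = MS_between/MS_within = 345.0/100.0 = 3.45. F_crit ≈ 3.354. Reject H₀. At least one mean differs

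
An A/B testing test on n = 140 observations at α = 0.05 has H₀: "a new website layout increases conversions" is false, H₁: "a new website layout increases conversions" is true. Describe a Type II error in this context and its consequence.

Type II error: failing to reject H₀ when it is false — concluding that a new website layout increases conversions is not supported when in fact it is. Consequence: discarding a layout that would have improved conversions — lost revenue.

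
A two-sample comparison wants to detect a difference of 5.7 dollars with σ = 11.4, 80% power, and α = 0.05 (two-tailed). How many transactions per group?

n per group = 2(z_α/2 + z_β)²σ²/d² = 2×(1.96 + 0.84)²×11.4²/5.7² = 62.7 → n = 63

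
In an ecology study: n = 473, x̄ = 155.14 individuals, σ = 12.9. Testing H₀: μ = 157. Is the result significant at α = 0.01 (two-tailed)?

z = (155.14 - 157)/(12.9/√473) = -3.136. Since |z| > 2.576, significant at α = 0.01.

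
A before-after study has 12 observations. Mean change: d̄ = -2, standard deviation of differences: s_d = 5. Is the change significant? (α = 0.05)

t = d̄/(s_d/√n) = -2/(5/√12) = -1.386. df = 11, critical t = ±2.201. Fail to reject H₀.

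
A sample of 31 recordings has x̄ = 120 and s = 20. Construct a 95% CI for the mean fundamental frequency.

CI = x̄ ± t*(s/√n) = 120 ± 2.042(20/√31) = (112.66, 127.34)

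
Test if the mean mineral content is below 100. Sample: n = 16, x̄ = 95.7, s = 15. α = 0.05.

t = (95.7 - 100)/(15/√16) = -1.147, df = 15. Critical t = -1.753. Fail to reject H₀.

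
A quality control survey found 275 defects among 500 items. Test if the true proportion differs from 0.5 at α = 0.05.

p̂ = 0.55, p₀ = 0.5. z = (p̂ - p₀)/√(p₀(1-p₀)/n) = 2.236. Critical: ±1.96. Reject H₀.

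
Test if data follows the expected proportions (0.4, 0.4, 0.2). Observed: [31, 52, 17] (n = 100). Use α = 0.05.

Expected: [40.0, 40.0, 20.0]. χ² = 6.075. df = 2, critical = 5.991. Reject H₀.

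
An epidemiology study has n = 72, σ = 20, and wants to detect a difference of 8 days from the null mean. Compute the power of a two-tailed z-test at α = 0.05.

SE = σ/√n = 20/√72 = 2.357. Non-centrality λ = d/SE = 8/2.357 = 3.394. Power ≈ Φ(λ - z_{α/2}) = Φ(3.394 - 1.96) = Φ(1.434) = 0.924.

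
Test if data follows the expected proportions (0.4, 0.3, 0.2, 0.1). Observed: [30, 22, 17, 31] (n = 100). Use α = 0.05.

Expected: [40.0, 30.0, 20.0, 10.0]. χ² = 49.183. df = 3, critical = 7.815. Reject H₀.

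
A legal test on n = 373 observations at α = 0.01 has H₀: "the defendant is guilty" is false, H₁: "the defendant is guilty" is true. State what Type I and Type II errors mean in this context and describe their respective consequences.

Type I (false positive): concluding that the defendant is guilty when it is not — convicting an innocent person. Type II (false negative): failing to conclude that the defendant is guilty when it is — acquitting a guilty person. Which is costlier depends on domain priorities and is a judgement call rather than a statistical fact.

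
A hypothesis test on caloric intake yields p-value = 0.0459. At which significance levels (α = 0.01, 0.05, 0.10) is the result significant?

p = 0.0459. Significant at: α = 0.05, 0.1.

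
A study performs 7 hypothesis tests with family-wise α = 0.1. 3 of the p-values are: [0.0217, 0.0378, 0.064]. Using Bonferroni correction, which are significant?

Bonferroni α = 0.1/7 = 0.01429. None of the given p-values are significant.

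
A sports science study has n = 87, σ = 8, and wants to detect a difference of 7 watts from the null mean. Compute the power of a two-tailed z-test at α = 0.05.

SE = σ/√n = 8/√87 = 0.858. Non-centrality λ = d/SE = 7/0.858 = 8.161. Power ≈ Φ(λ - z_{α/2}) = Φ(8.161 - 1.96) = Φ(6.201) = 1.0.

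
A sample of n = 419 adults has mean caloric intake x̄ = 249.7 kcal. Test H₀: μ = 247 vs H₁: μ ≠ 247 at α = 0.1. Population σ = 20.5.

z = (x̄ - μ₀)/(σ/√n) = (249.7 - 247)/(20.5/√419) = 2.696. Critical value: ±1.645. Since |2.696| > 1.645, Reject H₀.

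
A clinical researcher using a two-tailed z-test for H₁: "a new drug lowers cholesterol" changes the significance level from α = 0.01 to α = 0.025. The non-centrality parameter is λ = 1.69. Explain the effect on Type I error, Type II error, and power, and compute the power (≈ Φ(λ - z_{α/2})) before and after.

Increasing α from 0.01 to 0.025:
• Type I error rate increases (α is the Type I rate by definition).
• Critical value moves from z_{α/2} = 2.576 to 2.241, so power = Φ(λ - z_{α/2}) goes from Φ(1.69 - 2.576) = 0.188 to Φ(1.69 - 2.241) = 0.291.
• Type II error rate β = 1 - power therefore decreases (0.812 → 0.709).
Appropriate when false negatives are costly — here, shelving an effective drug — patients miss out on a treatment that would have helped.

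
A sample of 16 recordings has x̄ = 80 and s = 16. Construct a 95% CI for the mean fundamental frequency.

CI = x̄ ± t*(s/√n) = 80 ± 2.131(16/√16) = (71.48, 88.52)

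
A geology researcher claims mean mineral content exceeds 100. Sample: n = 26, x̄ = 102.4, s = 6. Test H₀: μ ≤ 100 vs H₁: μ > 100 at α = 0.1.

t = (102.4 - 100)/(6/√26) = 2.04, df = 25. Critical t = 1.316. Reject H₀.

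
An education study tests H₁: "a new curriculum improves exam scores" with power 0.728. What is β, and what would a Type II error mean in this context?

β = 1 - power = 1 - 0.728 = 0.272. A Type II error is failing to reject H₀ when H₀ is false (false negative) — here, failing to conclude that a new curriculum improves exam scores when in fact it is true. Consequence: keeping the old curriculum when the new one would have helped students.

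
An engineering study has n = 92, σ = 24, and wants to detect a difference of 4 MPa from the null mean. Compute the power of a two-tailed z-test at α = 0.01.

SE = σ/√n = 24/√92 = 2.502. Non-centrality λ = d/SE = 4/2.502 = 1.599. Power ≈ Φ(λ - z_{α/2}) = Φ(1.599 - 2.576) = Φ(-0.977) = 0.164.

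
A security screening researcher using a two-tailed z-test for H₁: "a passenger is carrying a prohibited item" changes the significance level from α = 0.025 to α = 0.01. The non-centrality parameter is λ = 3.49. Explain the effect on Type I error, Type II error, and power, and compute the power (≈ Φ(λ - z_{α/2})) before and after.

Decreasing α from 0.025 to 0.01:
• Type I error rate decreases (α is the Type I rate by definition).
• Critical value moves from z_{α/2} = 2.241 to 2.576, so power = Φ(λ - z_{α/2}) goes from Φ(3.49 - 2.241) = 0.894 to Φ(3.49 - 2.576) = 0.82.
• Type II error rate β = 1 - power therefore increases (0.106 → 0.18).
Appropriate when false positives are costly — here, detaining an innocent passenger — delay and inconvenience.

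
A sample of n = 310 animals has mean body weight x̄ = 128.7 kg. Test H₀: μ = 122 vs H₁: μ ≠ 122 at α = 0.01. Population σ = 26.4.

z = (x̄ - μ₀)/(σ/√n) = (128.7 - 122)/(26.4/√310) = 4.468. Critical value: ±2.576. Since |4.468| > 2.576, Reject H₀.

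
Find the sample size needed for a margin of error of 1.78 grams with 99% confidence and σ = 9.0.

n = (z*σ/E)² = (2.576×9.0/1.78)² = 169.6 → n = 170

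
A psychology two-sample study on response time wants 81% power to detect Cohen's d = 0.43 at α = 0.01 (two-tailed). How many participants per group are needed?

z_{α/2} = 2.576, z_β = Φ⁻¹(0.81) = 0.878. For small effect (d = 0.43): n per group = 2(z_{α/2} + z_β)²/d² = 2(2.576 + 0.878)²/0.43² = 129.04 → 130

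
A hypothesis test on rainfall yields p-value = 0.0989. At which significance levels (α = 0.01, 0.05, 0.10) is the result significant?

p = 0.0989. Significant at: α = 0.1.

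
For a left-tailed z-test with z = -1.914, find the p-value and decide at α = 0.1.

p = P(Z < -1.914) = Φ(-1.914) ≈ 0.0278. Since p < 0.1, reject H₀ (significant) at α = 0.1.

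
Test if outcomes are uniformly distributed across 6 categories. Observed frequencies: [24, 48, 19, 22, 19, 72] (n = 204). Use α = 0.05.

Expected = 34 each. χ² = Σ(O-E)²/E = 68.647. df = 5, critical value = 11.07. Reject H₀.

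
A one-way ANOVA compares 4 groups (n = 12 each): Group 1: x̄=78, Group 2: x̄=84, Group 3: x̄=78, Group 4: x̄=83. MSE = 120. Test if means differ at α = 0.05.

Grand mean = 80.75. SS_between = 369.0, MS_between = 123.0. F = 1.025, F_crit ≈ 2.816. Fail to reject H₀.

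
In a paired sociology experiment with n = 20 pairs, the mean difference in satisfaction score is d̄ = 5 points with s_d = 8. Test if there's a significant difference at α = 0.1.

t = d̄/(s_d/√n) = 5/(8/√20) = 2.795. df = 19, critical t = ±1.729. Reject H₀.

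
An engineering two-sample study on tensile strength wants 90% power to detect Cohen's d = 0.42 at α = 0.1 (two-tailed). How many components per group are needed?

z_{α/2} = 1.645, z_β = Φ⁻¹(0.9) = 1.282. For small effect (d = 0.42): n per group = 2(z_{α/2} + z_β)²/d² = 2(1.645 + 1.282)²/0.42² = 97.1 → 98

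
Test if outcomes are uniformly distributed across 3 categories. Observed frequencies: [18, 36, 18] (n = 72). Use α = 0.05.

Expected = 24 each. χ² = Σ(O-E)²/E = 9.0. df = 2, critical value = 5.991. Reject H₀.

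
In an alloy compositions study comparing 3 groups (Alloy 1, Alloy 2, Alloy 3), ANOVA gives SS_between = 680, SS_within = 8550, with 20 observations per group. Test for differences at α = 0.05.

df_between = 2, df_within = 57. F = MS_between/MS_within = 340.0/150.0 = 2.267. F_crit ≈ 3.159. Fail to reject H₀.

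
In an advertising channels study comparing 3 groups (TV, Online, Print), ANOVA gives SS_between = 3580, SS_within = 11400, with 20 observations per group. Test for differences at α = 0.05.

df_between = 2, df_within = 57. F = MS_between/MS_within = 1790.0/200.0 = 8.95. F_crit ≈ 3.159. Reject H₀. At least one mean differs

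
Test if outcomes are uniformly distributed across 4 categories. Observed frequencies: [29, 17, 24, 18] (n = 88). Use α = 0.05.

Expected = 22 each. χ² = Σ(O-E)²/E = 4.273. df = 3, critical value = 7.815. Fail to reject H₀.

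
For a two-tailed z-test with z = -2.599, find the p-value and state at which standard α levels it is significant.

p = 2·P(Z > |-2.599|) = 2·(1 - Φ(2.599)) ≈ 0.0093. Significant at α = 0.1; Significant at α = 0.05; Significant at α = 0.01.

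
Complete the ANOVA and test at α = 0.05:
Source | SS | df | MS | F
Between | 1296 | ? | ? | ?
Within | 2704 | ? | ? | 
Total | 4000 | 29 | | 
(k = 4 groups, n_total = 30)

df_between = 3, df_within = 26. MS_between = 432.0, MS_within = 104.0. F = 4.154, F_crit ≈ 2.975. Reject H₀.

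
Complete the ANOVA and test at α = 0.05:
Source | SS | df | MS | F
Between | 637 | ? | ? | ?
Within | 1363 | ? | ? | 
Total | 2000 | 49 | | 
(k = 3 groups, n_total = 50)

df_between = 2, df_within = 47. MS_between = 318.5, MS_within = 29.0. F = 10.983, F_crit ≈ 3.195. Reject H₀.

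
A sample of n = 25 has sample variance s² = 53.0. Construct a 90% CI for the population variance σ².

df = 24. χ²_{0.05} = 36.415, χ²_{0.95} = 13.848. CI for σ² = ((n-1)s²/χ²_{α/2}, (n-1)s²/χ²_{1-α/2}) = (24·53.0/36.415, 24·53.0/13.848) = (34.93, 91.85)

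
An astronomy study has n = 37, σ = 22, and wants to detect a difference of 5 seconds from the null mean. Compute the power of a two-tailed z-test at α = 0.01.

SE = σ/√n = 22/√37 = 3.617. Non-centrality λ = d/SE = 5/3.617 = 1.382. Power ≈ Φ(λ - z_{α/2}) = Φ(1.382 - 2.576) = Φ(-1.194) = 0.116.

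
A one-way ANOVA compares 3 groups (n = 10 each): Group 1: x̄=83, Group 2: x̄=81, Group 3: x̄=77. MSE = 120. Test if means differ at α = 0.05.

Grand mean = 80.33. SS_between = 186.67, MS_between = 93.33. F = 0.778, F_crit ≈ 3.354. Fail to reject H₀.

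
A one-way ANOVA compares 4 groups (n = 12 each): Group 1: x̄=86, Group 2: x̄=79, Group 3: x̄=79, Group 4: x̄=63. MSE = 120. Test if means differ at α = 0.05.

Grand mean = 76.75. SS_between = 3417.0, MS_between = 1139.0. F = 9.492, F_crit ≈ 2.816. Reject H₀.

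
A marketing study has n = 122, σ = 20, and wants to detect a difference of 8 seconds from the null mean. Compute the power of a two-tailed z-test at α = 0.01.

SE = σ/√n = 20/√122 = 1.811. Non-centrality λ = d/SE = 8/1.811 = 4.418. Power ≈ Φ(λ - z_{α/2}) = Φ(4.418 - 2.576) = Φ(1.842) = 0.967.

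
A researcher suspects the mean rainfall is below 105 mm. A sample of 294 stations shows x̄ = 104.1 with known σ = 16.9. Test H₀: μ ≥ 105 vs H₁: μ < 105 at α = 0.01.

z = -0.913. Critical value: -2.33. Fail to reject H₀.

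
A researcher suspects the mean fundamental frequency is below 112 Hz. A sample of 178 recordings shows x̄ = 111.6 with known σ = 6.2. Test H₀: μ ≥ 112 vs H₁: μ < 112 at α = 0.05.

z = -0.861. Critical value: -1.645. Fail to reject H₀.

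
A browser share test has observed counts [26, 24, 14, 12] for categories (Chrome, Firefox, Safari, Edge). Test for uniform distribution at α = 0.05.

Expected = 19 each. χ² = Σ(O-E)²/E = 7.789. df = 3, critical value = 7.815. Fail to reject H₀.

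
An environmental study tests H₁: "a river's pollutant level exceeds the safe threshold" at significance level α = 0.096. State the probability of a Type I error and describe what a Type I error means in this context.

P(Type I error) = α = 0.096. A Type I error is rejecting H₀ when H₀ is actually true (false positive) — here, concluding that a river's pollutant level exceeds the safe threshold when in fact this is not the case. Consequence: shutting down a compliant factory unnecessarily.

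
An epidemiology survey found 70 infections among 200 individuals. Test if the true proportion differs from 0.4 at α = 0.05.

p̂ = 0.35, p₀ = 0.4. z = (p̂ - p₀)/√(p₀(1-p₀)/n) = -1.443. Critical: ±1.96. Fail to reject H₀.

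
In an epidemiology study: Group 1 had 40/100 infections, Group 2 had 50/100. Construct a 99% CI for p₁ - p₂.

p̂₁ = 0.4, p̂₂ = 0.5. Difference = -0.1. CI = (-0.28, 0.08)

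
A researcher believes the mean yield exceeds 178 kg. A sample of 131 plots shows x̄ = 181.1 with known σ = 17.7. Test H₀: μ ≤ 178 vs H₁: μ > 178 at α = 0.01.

z = 2.005. Critical value: 2.33. Fail to reject H₀.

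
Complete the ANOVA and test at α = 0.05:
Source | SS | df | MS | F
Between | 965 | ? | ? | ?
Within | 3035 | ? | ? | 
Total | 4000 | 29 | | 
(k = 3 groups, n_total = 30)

df_between = 2, df_within = 27. MS_between = 482.5, MS_within = 112.41. F = 4.292, F_crit ≈ 3.354. Reject H₀.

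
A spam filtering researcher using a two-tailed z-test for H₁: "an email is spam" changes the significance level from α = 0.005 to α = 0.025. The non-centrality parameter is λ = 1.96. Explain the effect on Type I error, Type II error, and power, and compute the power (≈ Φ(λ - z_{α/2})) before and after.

Increasing α from 0.005 to 0.025:
• Type I error rate increases (α is the Type I rate by definition).
• Critical value moves from z_{α/2} = 2.807 to 2.241, so power = Φ(λ - z_{α/2}) goes from Φ(1.96 - 2.807) = 0.198 to Φ(1.96 - 2.241) = 0.389.
• Type II error rate β = 1 - power therefore decreases (0.802 → 0.611).
Appropriate when false negatives are costly — here, a spam email lands in the inbox.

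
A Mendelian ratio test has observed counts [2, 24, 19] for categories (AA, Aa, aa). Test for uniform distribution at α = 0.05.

Expected = 15 each. χ² = Σ(O-E)²/E = 17.733. df = 2, critical value = 5.991. Reject H₀.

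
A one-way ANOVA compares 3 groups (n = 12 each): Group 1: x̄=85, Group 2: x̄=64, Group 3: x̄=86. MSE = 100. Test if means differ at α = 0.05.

Grand mean = 78.33. SS_between = 3704.0, MS_between = 1852.0. F = 18.52, F_crit ≈ 3.285. Reject H₀.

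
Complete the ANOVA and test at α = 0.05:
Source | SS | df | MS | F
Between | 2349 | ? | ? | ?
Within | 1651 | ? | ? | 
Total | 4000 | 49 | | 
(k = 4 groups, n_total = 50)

df_between = 3, df_within = 46. MS_between = 783.0, MS_within = 35.89. F = 21.816, F_crit ≈ 2.807. Reject H₀.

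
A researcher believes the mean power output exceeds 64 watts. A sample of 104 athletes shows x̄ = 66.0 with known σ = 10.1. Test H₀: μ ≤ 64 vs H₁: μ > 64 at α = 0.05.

z = 2.019. Critical value: 1.645. Reject H₀.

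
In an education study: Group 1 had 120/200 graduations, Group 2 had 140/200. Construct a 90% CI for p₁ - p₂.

p̂₁ = 0.6, p̂₂ = 0.7. Difference = -0.1. CI = (-0.178, -0.022)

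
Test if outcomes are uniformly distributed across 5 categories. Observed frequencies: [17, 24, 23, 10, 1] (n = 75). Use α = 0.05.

Expected = 15 each. χ² = Σ(O-E)²/E = 24.667. df = 4, critical value = 9.488. Reject H₀.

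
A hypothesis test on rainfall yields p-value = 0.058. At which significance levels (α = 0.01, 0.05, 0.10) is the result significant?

p = 0.058. Significant at: α = 0.1.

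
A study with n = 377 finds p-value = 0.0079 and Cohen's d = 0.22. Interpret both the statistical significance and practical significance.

Statistically significant (p = 0.0079 < 0.05). Cohen's d = 0.22 indicates a small effect size. Both statistical and practical significance should be considered.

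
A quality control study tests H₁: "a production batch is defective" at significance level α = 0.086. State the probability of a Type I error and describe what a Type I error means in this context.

P(Type I error) = α = 0.086. A Type I error is rejecting H₀ when H₀ is actually true (false positive) — here, concluding that a production batch is defective when in fact this is not the case. Consequence: scrapping a good batch — wasted material and cost for no reason.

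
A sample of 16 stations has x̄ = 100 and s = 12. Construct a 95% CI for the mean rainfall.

CI = x̄ ± t*(s/√n) = 100 ± 2.131(12/√16) = (93.61, 106.39)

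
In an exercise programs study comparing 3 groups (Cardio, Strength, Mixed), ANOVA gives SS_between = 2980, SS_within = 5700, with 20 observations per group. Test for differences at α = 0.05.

df_between = 2, df_within = 57. F = MS_between/MS_within = 1490.0/100.0 = 14.9. F_crit ≈ 3.159. Reject H₀. At least one mean differs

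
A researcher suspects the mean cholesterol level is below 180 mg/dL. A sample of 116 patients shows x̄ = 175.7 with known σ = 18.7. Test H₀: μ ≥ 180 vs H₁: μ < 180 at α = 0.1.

z = -2.477. Critical value: -1.28. Reject H₀.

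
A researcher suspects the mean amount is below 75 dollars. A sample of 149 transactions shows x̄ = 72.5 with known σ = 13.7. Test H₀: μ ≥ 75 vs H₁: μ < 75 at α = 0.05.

z = -2.227. Critical value: -1.645. Reject H₀.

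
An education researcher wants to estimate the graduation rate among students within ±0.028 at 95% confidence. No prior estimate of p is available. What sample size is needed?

Conservative approach: use p = 0.5 (maximizes p(1-p) = 0.25). n = z²(0.25)/E² = 1.96²×0.25/0.028² = 1225.0 → n = 1225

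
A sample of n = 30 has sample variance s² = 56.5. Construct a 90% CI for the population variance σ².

df = 29. χ²_{0.05} = 42.557, χ²_{0.95} = 17.708. CI for σ² = ((n-1)s²/χ²_{α/2}, (n-1)s²/χ²_{1-α/2}) = (29·56.5/42.557, 29·56.5/17.708) = (38.5, 92.53)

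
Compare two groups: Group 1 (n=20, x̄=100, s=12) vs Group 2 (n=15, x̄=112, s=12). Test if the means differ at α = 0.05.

Pooled sp = 12.0. t = -2.928, df = 33. Critical t = ±2.035. Reject H₀.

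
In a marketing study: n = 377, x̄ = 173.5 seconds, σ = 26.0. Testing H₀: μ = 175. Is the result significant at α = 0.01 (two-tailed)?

z = (173.5 - 175)/(26.0/√377) = -1.12. Since |z| ≤ 2.576, not significant at α = 0.01.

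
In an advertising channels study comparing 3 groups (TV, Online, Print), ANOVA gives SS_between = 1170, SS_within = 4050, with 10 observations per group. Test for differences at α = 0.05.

df_between = 2, df_within = 27. F = MS_between/MS_within = 585.0/150.0 = 3.9. F_crit ≈ 3.354. Reject H₀. At least one mean differs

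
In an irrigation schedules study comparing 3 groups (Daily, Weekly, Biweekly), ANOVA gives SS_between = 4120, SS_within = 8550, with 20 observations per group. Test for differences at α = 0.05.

df_between = 2, df_within = 57. F = MS_between/MS_within = 2060.0/150.0 = 13.733. F_crit ≈ 3.159. Reject H₀. At least one mean differs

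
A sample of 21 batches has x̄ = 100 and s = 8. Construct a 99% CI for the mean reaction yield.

CI = x̄ ± t*(s/√n) = 100 ± 2.845(8/√21) = (95.03, 104.97)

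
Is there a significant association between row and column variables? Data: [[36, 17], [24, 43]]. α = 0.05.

χ² = 12.199. df = 1, critical = 3.841. Reject H₀. Variables are dependent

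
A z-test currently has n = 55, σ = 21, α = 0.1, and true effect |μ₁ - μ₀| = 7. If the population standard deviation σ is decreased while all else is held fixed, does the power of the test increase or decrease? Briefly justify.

Power increases: a smaller σ shrinks the standard error σ/√n, moving the sampling distribution under H₁ further from the critical value.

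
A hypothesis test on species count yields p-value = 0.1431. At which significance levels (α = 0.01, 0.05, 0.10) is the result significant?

p = 0.1431. Not significant at any of the given levels.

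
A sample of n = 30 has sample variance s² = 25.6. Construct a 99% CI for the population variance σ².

df = 29. χ²_{0.005} = 52.336, χ²_{0.995} = 13.121. CI for σ² = ((n-1)s²/χ²_{α/2}, (n-1)s²/χ²_{1-α/2}) = (29·25.6/52.336, 29·25.6/13.121) = (14.19, 56.58)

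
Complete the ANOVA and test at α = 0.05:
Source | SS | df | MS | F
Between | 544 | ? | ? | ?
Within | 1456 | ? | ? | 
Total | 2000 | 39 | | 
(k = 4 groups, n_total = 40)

df_between = 3, df_within = 36. MS_between = 181.33, MS_within = 40.44. F = 4.484, F_crit ≈ 2.866. Reject H₀.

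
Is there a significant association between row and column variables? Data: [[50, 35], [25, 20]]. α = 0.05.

χ² = 0.129. df = 1, critical = 3.841. Fail to reject H₀. No evidence of dependence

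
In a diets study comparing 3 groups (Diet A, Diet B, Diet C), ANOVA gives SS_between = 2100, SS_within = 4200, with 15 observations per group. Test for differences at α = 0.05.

df_between = 2, df_within = 42. F = MS_between/MS_within = 1050.0/100.0 = 10.5. F_crit ≈ 3.22. Reject H₀. At least one mean differs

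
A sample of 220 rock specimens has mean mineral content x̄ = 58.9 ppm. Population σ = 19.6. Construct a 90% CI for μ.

CI = x̄ ± z*(σ/√n) = 58.9 ± 1.645(19.6/√220) = 58.9 ± 2.17 = (56.73, 61.07)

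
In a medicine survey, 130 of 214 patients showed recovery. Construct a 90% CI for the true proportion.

p̂ = 0.607. CI = p̂ ± z*√(p̂(1-p̂)/n) = (0.553, 0.662)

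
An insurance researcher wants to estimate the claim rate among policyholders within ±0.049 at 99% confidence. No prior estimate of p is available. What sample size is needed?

Conservative approach: use p = 0.5 (maximizes p(1-p) = 0.25). n = z²(0.25)/E² = 2.576²×0.25/0.049² = 690.9 → n = 691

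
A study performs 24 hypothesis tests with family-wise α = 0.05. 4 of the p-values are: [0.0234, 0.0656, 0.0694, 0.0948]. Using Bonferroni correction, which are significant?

Bonferroni α = 0.05/24 = 0.00208. None of the given p-values are significant.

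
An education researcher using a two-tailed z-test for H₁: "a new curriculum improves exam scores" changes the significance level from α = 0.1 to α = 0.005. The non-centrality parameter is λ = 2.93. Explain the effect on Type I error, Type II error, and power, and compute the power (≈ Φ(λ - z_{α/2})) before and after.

Decreasing α from 0.1 to 0.005:
• Type I error rate decreases (α is the Type I rate by definition).
• Critical value moves from z_{α/2} = 1.645 to 2.807, so power = Φ(λ - z_{α/2}) goes from Φ(2.93 - 1.645) = 0.901 to Φ(2.93 - 2.807) = 0.549.
• Type II error rate β = 1 - power therefore increases (0.099 → 0.451).
Appropriate when false positives are costly — here, adopting a curriculum that gives no real benefit — disruption for nothing.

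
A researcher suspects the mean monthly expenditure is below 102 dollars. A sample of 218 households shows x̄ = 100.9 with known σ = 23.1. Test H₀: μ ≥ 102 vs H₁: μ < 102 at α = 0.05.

z = -0.703. Critical value: -1.645. Fail to reject H₀.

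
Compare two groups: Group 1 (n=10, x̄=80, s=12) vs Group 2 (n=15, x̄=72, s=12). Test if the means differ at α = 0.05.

Pooled sp = 12.0. t = 1.633, df = 23. Critical t = ±2.069. Fail to reject H₀.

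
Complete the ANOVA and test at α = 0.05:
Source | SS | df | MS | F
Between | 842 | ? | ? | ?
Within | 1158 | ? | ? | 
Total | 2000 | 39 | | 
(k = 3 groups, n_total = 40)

df_between = 2, df_within = 37. MS_between = 421.0, MS_within = 31.3. F = 13.452, F_crit ≈ 3.252. Reject H₀.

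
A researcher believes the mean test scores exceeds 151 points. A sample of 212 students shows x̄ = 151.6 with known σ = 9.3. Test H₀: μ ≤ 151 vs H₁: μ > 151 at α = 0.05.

z = 0.939. Critical value: 1.645. Fail to reject H₀.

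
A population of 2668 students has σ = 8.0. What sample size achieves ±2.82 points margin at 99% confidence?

Without FPC: n₀ = (2.576×8.0/2.82)² = 53.404. With FPC: n = n₀N/(n₀+N-1) = 52.4 → n = 53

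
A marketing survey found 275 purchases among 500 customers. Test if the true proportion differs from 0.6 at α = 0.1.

p̂ = 0.55, p₀ = 0.6. z = (p̂ - p₀)/√(p₀(1-p₀)/n) = -2.282. Critical: ±1.645. Reject H₀.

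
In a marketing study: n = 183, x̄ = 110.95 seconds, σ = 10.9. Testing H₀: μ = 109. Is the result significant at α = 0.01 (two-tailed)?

z = (110.95 - 109)/(10.9/√183) = 2.42. Since |z| ≤ 2.576, not significant at α = 0.01.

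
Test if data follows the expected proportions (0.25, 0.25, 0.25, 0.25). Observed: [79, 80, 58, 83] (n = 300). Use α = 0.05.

Expected: [75.0, 75.0, 75.0, 75.0]. χ² = 5.253. df = 3, critical = 7.815. Fail to reject H₀.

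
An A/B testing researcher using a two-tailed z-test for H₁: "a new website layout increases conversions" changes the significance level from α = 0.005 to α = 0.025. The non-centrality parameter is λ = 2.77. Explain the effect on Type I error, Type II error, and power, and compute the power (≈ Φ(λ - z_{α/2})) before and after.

Increasing α from 0.005 to 0.025:
• Type I error rate increases (α is the Type I rate by definition).
• Critical value moves from z_{α/2} = 2.807 to 2.241, so power = Φ(λ - z_{α/2}) goes from Φ(2.77 - 2.807) = 0.485 to Φ(2.77 - 2.241) = 0.702.
• Type II error rate β = 1 - power therefore decreases (0.515 → 0.298).
Appropriate when false negatives are costly — here, discarding a layout that would have improved conversions — lost revenue.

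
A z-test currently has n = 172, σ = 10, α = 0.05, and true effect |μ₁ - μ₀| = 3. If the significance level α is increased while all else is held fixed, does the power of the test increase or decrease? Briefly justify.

Power increases: a larger α lowers the critical value, so more of the H₁ sampling distribution falls in the rejection region.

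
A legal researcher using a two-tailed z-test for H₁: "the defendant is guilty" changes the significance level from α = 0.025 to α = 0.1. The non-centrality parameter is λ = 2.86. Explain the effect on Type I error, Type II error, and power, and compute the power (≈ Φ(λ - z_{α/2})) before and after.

Increasing α from 0.025 to 0.1:
• Type I error rate increases (α is the Type I rate by definition).
• Critical value moves from z_{α/2} = 2.241 to 1.645, so power = Φ(λ - z_{α/2}) goes from Φ(2.86 - 2.241) = 0.732 to Φ(2.86 - 1.645) = 0.888.
• Type II error rate β = 1 - power therefore decreases (0.268 → 0.112).
Appropriate when false negatives are costly — here, acquitting a guilty person.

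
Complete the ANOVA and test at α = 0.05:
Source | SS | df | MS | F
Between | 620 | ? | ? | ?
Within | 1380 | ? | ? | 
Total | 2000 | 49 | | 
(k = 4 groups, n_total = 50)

df_between = 3, df_within = 46. MS_between = 206.67, MS_within = 30.0. F = 6.889, F_crit ≈ 2.807. Reject H₀.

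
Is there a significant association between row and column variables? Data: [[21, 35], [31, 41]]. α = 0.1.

χ² = 0.403. df = 1, critical = 2.706. Fail to reject H₀. No evidence of dependence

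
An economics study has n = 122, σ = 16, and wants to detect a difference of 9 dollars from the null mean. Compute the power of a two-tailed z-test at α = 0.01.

SE = σ/√n = 16/√122 = 1.449. Non-centrality λ = d/SE = 9/1.449 = 6.213. Power ≈ Φ(λ - z_{α/2}) = Φ(6.213 - 2.576) = Φ(3.637) = 1.0.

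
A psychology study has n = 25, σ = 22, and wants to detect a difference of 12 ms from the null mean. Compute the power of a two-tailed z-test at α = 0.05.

SE = σ/√n = 22/√25 = 4.4. Non-centrality λ = d/SE = 12/4.4 = 2.727. Power ≈ Φ(λ - z_{α/2}) = Φ(2.727 - 1.96) = Φ(0.767) = 0.779.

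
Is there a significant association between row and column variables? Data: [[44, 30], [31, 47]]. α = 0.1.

χ² = 5.905. df = 1, critical = 2.706. Reject H₀. Variables are dependent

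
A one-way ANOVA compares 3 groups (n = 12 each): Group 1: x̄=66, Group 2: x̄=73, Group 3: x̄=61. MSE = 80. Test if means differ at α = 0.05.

Grand mean = 66.67. SS_between = 872.0, MS_between = 436.0. F = 5.45, F_crit ≈ 3.285. Reject H₀.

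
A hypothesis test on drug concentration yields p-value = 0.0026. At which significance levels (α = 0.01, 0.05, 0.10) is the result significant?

p = 0.0026. Significant at: α = 0.01, 0.05, 0.1.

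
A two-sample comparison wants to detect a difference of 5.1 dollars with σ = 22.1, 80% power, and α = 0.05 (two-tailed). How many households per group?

n per group = 2(z_α/2 + z_β)²σ²/d² = 2×(1.96 + 0.84)²×22.1²/5.1² = 294.4 → n = 295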